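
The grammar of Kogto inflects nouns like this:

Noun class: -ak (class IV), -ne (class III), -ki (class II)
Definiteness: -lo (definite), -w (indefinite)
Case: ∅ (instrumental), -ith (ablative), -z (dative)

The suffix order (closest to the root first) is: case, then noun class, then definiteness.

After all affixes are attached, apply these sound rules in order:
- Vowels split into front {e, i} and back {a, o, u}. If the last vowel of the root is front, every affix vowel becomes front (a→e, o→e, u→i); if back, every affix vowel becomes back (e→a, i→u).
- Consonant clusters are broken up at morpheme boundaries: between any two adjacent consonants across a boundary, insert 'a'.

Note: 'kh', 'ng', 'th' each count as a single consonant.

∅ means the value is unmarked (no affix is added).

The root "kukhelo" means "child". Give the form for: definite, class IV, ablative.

kukhelouthakalo

Attach case ablative -ith → kukheloith.
Attach noun class class IV -ak → kukheloithak.
Attach definiteness definite -lo → kukheloithaklo.
Apply vowel harmony: kukheloithaklo → kukhelouthaklo.
Apply epenthesis: kukhelouthaklo → kukhelouthakalo.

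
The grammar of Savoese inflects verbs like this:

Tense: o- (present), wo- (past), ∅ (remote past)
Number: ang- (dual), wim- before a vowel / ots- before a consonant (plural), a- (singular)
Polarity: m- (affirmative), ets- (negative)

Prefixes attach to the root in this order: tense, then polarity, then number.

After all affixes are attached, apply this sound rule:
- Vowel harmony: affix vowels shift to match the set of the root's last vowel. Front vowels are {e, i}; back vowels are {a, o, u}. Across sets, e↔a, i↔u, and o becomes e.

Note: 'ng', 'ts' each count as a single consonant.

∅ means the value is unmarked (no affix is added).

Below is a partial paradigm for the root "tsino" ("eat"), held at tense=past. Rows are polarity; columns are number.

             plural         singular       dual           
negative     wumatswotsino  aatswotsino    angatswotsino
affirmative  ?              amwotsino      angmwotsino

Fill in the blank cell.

Attach tense past wo- → wotsino.
Attach polarity affirmative m- → mwotsino.
Attach number plural ots- (before consonant 'm') → otsmwotsino.
Vowel harmony: no change.

otsmwotsino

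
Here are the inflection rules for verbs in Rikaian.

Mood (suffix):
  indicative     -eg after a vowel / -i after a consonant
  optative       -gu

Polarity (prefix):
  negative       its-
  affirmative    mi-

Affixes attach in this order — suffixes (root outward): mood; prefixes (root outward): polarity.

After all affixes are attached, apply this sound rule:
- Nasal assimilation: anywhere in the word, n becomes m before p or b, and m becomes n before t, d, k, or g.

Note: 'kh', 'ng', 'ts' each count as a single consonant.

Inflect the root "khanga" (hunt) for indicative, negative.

Attach polarity negative its- → itskhanga.
Attach mood indicative -eg (after vowel 'a') → itskhangaeg.
Nasal assimilation: no change.

itskhangaeg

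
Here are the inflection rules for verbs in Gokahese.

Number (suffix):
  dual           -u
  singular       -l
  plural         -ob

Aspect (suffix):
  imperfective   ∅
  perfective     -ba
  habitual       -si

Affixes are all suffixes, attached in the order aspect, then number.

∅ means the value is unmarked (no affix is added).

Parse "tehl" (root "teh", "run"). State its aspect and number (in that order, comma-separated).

Segment: teh-l.
aspect: ∅ → imperfective.
number: -l → singular.

imperfective, singular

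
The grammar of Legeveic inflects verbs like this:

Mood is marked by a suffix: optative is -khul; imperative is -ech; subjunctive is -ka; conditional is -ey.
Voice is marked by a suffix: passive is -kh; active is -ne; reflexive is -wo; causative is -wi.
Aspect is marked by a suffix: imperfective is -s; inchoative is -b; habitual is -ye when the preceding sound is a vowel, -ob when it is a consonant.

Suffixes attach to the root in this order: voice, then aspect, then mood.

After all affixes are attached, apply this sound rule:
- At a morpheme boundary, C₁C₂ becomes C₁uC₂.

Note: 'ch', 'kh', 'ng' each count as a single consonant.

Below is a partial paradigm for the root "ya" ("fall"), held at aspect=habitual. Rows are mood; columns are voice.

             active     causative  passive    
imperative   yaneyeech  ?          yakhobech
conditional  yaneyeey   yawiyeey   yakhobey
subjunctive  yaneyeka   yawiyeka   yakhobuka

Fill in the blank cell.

yawiyeech

Attach voice causative -wi → yawi.
Attach aspect habitual -ye (after vowel 'i') → yawiye.
Attach mood imperative -ech → yawiyeech.
Epenthesis: no change.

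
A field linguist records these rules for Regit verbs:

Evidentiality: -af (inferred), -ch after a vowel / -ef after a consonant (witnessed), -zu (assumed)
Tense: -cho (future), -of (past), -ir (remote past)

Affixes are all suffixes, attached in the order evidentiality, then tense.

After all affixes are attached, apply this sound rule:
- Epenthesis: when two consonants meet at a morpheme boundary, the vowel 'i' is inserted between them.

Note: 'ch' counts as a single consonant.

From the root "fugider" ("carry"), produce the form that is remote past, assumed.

Attach evidentiality assumed -zu → fugiderzu.
Attach tense remote past -ir → fugiderzuir.
Apply epenthesis: fugiderzuir → fugiderizuir.

fugiderizuir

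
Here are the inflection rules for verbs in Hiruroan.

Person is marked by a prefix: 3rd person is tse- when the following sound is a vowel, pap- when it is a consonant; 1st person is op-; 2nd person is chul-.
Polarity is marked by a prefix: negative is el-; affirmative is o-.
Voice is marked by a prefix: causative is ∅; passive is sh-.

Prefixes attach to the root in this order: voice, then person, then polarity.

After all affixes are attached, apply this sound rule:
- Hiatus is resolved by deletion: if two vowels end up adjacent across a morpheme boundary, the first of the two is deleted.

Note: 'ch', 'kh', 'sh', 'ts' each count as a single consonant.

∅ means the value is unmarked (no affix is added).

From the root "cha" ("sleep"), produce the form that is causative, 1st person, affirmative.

opcha

voice = causative: zero marking, form stays cha.
Attach person 1st person op- → opcha.
Attach polarity affirmative o- → oopcha.
Apply vowel deletion: oopcha → opcha.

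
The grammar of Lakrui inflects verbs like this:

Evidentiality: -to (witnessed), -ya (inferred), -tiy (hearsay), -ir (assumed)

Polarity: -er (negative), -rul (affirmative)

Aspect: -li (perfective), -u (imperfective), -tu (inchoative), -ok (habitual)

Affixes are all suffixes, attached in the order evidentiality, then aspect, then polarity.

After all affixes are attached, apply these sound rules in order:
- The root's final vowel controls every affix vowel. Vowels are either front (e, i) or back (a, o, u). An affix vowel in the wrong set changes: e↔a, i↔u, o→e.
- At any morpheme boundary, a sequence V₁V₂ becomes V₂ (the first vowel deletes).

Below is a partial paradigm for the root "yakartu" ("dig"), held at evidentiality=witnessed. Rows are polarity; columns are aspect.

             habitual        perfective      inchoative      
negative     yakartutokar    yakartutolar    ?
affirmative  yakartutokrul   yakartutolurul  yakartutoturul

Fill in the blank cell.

yakartutotar

Attach evidentiality witnessed -to → yakartuto.
Attach aspect inchoative -tu → yakartutotu.
Attach polarity negative -er → yakartutotuer.
Apply vowel harmony: yakartutotuer → yakartutotuar.
Apply vowel deletion: yakartutotuar → yakartutotar.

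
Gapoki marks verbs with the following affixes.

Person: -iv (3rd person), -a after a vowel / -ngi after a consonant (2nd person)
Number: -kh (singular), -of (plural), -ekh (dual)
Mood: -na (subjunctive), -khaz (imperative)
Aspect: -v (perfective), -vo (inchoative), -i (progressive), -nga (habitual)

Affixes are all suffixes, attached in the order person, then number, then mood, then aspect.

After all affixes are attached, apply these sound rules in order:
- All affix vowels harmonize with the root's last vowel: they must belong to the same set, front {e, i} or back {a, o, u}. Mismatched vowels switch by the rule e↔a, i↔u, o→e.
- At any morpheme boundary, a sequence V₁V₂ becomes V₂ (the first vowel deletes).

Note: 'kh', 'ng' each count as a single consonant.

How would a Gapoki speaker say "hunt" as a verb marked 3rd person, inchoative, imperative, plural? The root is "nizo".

nizuvofkhazvo

Attach person 3rd person -iv → nizoiv.
Attach number plural -of → nizoivof.
Attach mood imperative -khaz → nizoivofkhaz.
Attach aspect inchoative -vo → nizoivofkhazvo.
Apply vowel harmony: nizoivofkhazvo → nizouvofkhazvo.
Apply vowel deletion: nizouvofkhazvo → nizuvofkhazvo.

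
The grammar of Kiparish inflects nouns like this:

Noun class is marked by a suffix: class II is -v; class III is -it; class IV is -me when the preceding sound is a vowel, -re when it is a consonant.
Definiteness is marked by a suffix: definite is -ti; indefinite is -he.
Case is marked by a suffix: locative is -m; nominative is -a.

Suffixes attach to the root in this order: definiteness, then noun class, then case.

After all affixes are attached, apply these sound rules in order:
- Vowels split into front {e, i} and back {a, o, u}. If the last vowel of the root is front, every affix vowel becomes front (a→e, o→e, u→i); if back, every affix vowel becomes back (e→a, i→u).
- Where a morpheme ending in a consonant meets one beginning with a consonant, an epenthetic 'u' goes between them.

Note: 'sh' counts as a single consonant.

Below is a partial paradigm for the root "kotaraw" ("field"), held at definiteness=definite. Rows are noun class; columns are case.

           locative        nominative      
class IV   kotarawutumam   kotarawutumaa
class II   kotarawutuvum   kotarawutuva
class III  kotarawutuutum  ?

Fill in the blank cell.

kotarawutuuta

Attach definiteness definite -ti → kotarawti.
Attach noun class class III -it → kotarawtiit.
Attach case nominative -a → kotarawtiita.
Apply vowel harmony: kotarawtiita → kotarawtuuta.
Apply epenthesis: kotarawtuuta → kotarawutuuta.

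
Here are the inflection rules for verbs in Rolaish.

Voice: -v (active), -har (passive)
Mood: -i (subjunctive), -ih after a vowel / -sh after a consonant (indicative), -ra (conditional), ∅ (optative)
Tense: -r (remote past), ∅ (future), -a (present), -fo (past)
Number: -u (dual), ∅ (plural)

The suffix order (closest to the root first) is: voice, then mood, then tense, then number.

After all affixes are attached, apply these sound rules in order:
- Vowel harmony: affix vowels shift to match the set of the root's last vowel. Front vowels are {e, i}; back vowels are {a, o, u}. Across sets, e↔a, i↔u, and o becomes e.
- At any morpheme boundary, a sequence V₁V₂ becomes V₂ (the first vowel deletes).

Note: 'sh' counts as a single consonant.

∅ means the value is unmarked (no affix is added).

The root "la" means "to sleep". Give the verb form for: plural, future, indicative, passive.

Attach voice passive -har → lahar.
Attach mood indicative -sh (after consonant 'r') → laharsh.
tense = future: zero marking, form stays laharsh.
number = plural: zero marking, form stays laharsh.
Vowel harmony: no change.
Vowel deletion: no change.

laharsh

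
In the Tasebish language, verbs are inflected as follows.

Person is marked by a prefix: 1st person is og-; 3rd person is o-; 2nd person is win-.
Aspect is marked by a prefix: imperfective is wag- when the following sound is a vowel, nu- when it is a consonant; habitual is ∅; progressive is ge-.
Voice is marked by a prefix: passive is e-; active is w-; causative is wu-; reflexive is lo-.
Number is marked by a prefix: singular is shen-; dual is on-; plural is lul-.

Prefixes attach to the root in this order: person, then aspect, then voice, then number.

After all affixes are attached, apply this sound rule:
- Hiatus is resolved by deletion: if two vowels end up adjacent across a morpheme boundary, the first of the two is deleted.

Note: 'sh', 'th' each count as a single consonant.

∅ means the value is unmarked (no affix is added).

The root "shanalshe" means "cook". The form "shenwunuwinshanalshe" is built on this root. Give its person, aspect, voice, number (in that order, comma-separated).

2nd person, imperfective, causative, singular

Segment: shen-wu-nu-win-shanalshe.
person: win- → 2nd person.
aspect: wag/nu- → imperfective.
voice: wu- → causative.
number: shen- → singular.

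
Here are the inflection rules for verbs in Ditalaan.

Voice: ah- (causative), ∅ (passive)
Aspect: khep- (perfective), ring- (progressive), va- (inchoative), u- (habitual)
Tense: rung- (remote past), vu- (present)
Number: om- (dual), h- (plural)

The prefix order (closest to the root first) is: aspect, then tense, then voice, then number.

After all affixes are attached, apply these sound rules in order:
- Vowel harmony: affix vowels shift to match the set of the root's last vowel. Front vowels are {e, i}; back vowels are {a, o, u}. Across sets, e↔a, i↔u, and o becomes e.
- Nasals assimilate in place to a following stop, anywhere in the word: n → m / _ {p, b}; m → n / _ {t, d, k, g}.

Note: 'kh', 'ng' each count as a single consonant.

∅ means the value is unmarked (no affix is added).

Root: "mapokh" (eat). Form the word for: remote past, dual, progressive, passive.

omrungrungmapokh

Attach aspect progressive ring- → ringmapokh.
Attach tense remote past rung- → rungringmapokh.
voice = passive: zero marking, form stays rungringmapokh.
Attach number dual om- → omrungringmapokh.
Apply vowel harmony: omrungringmapokh → omrungrungmapokh.
Nasal assimilation: no change.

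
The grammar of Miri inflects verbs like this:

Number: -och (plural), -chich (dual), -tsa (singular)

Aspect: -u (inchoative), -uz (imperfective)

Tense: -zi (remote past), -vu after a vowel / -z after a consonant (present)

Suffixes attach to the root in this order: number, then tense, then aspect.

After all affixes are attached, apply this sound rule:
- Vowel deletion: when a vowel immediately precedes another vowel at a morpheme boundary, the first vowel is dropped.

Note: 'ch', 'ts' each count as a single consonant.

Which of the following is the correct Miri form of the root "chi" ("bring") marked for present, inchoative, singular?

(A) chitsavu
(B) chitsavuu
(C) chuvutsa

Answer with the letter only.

A

Attach number singular -tsa → chitsa.
Attach tense present -vu (after vowel 'a') → chitsavu.
Attach aspect inchoative -u → chitsavuu.
Apply vowel deletion: chitsavuu → chitsavu.
So the correct form is chitsavu, option (A).
(B) chitsavuu is wrong: it fails to apply the sound rule(s).
(C) chuvutsa is wrong: it has the affixes in the wrong order.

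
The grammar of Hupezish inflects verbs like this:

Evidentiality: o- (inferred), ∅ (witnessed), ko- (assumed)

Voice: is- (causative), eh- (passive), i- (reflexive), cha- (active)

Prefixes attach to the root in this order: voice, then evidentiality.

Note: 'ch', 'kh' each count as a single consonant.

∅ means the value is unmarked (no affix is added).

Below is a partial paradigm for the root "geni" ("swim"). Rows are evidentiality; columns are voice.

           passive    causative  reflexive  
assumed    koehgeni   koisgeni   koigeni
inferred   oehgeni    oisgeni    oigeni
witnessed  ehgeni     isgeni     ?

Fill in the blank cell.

Attach voice reflexive i- → igeni.
evidentiality = witnessed: zero marking, form stays igeni.

igeni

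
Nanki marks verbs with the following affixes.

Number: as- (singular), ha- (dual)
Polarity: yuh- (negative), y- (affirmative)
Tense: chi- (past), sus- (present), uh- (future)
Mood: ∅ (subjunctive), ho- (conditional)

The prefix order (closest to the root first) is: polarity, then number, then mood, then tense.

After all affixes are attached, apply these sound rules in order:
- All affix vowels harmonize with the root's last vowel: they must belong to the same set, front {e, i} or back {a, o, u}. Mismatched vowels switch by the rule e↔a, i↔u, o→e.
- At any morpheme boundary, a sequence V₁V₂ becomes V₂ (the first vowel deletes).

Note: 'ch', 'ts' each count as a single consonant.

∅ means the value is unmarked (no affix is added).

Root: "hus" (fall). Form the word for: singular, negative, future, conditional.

Attach polarity negative yuh- → yuhhus.
Attach number singular as- → asyuhhus.
Attach mood conditional ho- → hoasyuhhus.
Attach tense future uh- → uhhoasyuhhus.
Vowel harmony: no change.
Apply vowel deletion: uhhoasyuhhus → uhhasyuhhus.

uhhasyuhhus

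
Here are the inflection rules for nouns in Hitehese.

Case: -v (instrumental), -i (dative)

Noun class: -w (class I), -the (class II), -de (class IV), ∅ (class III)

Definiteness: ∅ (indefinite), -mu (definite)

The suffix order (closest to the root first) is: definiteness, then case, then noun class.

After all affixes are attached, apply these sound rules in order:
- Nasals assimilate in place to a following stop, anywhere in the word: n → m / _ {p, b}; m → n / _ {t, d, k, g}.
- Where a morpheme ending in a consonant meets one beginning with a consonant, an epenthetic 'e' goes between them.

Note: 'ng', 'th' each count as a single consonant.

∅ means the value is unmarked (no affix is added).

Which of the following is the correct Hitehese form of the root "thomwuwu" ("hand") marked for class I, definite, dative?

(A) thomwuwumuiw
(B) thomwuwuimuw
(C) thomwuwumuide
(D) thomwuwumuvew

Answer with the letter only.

Attach definiteness definite -mu → thomwuwumu.
Attach case dative -i → thomwuwumui.
Attach noun class class I -w → thomwuwumuiw.
Nasal assimilation: no change.
Epenthesis: no change.
So the correct form is thomwuwumuiw, option (A).
(B) thomwuwuimuw is wrong: it has the affixes in the wrong order.
(C) thomwuwumuide is wrong: it uses class IV instead of class I for noun class.
(D) thomwuwumuvew is wrong: it uses instrumental instead of dative for case.

A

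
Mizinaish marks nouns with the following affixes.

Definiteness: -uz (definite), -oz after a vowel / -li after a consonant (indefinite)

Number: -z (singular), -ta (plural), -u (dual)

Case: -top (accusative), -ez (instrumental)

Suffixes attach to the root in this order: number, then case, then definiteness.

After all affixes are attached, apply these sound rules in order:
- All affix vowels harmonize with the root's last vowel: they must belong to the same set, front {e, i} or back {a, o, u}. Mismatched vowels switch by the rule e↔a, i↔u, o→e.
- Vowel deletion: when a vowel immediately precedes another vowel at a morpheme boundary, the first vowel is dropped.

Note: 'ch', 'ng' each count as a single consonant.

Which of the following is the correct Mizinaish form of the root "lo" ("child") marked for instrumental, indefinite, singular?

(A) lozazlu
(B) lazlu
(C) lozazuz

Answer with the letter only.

A

Attach number singular -z → loz.
Attach case instrumental -ez → lozez.
Attach definiteness indefinite -li (after consonant 'z') → lozezli.
Apply vowel harmony: lozezli → lozazlu.
Vowel deletion: no change.
So the correct form is lozazlu, option (A).
(C) lozazuz is wrong: it uses definite instead of indefinite for definiteness.
(B) lazlu is wrong: it uses dual instead of singular for number.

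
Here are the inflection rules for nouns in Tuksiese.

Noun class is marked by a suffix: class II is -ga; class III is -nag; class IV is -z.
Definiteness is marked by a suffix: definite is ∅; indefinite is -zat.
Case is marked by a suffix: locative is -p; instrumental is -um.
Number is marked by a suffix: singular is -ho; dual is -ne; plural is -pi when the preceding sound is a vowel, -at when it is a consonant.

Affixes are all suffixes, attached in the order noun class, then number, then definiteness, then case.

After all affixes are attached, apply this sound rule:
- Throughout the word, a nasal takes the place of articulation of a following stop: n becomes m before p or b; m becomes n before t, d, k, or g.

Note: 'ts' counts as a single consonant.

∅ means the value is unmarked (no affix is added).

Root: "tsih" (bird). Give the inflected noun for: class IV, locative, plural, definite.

Attach noun class class IV -z → tsihz.
Attach number plural -at (after consonant 'z') → tsihzat.
definiteness = definite: zero marking, form stays tsihzat.
Attach case locative -p → tsihzatp.
Nasal assimilation: no change.

tsihzatp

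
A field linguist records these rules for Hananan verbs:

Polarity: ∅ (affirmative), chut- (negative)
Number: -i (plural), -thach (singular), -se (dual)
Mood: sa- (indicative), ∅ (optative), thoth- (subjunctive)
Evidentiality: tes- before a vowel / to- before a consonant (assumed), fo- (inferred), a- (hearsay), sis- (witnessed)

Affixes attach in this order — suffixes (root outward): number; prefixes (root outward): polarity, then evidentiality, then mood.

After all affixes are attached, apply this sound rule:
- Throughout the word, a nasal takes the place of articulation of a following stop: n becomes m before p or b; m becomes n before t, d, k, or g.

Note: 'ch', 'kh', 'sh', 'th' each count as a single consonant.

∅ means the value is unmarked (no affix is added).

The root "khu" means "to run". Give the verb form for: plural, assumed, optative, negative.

Attach polarity negative chut- → chutkhu.
Attach evidentiality assumed to- (before consonant 'ch') → tochutkhu.
Attach number plural -i → tochutkhui.
mood = optative: zero marking, form stays tochutkhui.
Nasal assimilation: no change.

tochutkhui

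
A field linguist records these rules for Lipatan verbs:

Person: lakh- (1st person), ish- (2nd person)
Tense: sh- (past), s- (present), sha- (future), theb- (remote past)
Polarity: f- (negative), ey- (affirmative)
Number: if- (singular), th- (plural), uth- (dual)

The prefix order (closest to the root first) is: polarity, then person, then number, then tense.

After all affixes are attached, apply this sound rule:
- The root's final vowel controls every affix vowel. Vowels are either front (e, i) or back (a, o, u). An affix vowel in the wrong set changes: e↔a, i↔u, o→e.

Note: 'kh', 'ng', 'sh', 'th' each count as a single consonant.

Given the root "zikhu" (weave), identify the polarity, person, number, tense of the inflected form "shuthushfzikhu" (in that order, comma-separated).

Segment: sh-uth-ish-f-zikhu.
polarity: f- → negative.
person: ish- → 2nd person.
number: uth- → dual.
tense: sh- → past.

negative, 2nd person, dual, past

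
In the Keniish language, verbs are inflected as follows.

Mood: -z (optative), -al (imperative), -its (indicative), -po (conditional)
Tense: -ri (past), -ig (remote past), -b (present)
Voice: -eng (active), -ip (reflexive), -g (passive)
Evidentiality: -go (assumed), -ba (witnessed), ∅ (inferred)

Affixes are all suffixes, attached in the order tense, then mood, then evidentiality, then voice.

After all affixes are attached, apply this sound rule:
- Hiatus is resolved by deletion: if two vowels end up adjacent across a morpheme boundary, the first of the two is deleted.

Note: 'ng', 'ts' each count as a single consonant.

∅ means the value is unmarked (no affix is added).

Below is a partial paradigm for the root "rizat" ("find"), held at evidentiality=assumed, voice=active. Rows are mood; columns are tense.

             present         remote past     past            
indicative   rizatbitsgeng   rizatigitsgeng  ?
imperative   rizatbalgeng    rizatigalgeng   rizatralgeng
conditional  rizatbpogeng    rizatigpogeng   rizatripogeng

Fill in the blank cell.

rizatritsgeng

Attach tense past -ri → rizatri.
Attach mood indicative -its → rizatriits.
Attach evidentiality assumed -go → rizatriitsgo.
Attach voice active -eng → rizatriitsgoeng.
Apply vowel deletion: rizatriitsgoeng → rizatritsgeng.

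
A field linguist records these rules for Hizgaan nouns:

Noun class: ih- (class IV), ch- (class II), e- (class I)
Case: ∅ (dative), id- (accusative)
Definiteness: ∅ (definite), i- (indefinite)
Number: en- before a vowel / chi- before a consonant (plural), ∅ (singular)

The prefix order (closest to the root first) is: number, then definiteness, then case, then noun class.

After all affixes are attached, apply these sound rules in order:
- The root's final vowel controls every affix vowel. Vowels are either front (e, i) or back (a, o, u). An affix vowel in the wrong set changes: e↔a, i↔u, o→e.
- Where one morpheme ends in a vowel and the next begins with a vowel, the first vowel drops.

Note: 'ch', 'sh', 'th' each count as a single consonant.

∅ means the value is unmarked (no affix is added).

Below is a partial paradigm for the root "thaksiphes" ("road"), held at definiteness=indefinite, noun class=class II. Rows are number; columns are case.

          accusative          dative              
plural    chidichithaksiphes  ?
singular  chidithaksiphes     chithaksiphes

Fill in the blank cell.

Attach number plural chi- (before consonant 'th') → chithaksiphes.
Attach definiteness indefinite i- → ichithaksiphes.
case = dative: zero marking, form stays ichithaksiphes.
Attach noun class class II ch- → chichithaksiphes.
Vowel harmony: no change.
Vowel deletion: no change.

chichithaksiphes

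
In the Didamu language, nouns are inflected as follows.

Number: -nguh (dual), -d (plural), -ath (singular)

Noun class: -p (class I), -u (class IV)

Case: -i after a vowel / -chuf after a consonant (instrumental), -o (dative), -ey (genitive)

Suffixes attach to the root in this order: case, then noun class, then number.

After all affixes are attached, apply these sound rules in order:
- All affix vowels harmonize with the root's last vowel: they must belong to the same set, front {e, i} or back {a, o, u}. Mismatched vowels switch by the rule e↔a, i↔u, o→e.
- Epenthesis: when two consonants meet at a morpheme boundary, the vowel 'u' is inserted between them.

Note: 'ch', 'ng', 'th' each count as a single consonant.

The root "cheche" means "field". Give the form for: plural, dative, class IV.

Attach case dative -o → checheo.
Attach noun class class IV -u → checheou.
Attach number plural -d → checheoud.
Apply vowel harmony: checheoud → checheeid.
Epenthesis: no change.

checheeid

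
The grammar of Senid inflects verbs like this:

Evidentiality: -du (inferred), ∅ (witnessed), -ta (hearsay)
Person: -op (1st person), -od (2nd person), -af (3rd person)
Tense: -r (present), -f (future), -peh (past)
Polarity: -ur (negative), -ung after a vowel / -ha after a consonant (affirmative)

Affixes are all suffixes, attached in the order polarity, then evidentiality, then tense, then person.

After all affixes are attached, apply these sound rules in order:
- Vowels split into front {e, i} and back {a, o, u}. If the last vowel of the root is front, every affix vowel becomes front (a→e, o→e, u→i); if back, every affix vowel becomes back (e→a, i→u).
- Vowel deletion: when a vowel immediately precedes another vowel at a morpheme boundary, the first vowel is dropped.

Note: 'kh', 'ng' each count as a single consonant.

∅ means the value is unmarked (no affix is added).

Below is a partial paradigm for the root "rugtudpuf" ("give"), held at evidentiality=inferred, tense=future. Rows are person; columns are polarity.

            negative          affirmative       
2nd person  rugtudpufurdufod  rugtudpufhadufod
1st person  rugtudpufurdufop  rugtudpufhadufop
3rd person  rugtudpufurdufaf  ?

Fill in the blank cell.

rugtudpufhadufaf

Attach polarity affirmative -ha (after consonant 'f') → rugtudpufha.
Attach evidentiality inferred -du → rugtudpufhadu.
Attach tense future -f → rugtudpufhaduf.
Attach person 3rd person -af → rugtudpufhadufaf.
Vowel harmony: no change.
Vowel deletion: no change.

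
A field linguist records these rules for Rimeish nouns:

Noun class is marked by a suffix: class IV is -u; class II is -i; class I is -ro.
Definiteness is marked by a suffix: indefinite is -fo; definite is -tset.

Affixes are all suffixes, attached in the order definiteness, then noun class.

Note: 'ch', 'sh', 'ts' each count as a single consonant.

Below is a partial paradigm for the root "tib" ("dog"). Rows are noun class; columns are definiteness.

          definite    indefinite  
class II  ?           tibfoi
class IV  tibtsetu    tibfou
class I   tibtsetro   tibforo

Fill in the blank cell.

tibtseti

Attach definiteness definite -tset → tibtset.
Attach noun class class II -i → tibtseti.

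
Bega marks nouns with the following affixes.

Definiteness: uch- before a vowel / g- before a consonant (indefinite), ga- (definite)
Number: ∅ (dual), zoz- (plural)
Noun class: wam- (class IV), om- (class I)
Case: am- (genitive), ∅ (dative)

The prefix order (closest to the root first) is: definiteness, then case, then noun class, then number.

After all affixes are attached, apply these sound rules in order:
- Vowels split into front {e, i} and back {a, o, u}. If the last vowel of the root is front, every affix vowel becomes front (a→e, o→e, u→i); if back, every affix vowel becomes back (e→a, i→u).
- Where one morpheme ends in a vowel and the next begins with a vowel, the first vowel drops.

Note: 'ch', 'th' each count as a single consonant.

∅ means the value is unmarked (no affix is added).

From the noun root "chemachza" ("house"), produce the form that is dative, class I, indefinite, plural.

zozomgchemachza

Attach definiteness indefinite g- (before consonant 'ch') → gchemachza.
case = dative: zero marking, form stays gchemachza.
Attach noun class class I om- → omgchemachza.
Attach number plural zoz- → zozomgchemachza.
Vowel harmony: no change.
Vowel deletion: no change.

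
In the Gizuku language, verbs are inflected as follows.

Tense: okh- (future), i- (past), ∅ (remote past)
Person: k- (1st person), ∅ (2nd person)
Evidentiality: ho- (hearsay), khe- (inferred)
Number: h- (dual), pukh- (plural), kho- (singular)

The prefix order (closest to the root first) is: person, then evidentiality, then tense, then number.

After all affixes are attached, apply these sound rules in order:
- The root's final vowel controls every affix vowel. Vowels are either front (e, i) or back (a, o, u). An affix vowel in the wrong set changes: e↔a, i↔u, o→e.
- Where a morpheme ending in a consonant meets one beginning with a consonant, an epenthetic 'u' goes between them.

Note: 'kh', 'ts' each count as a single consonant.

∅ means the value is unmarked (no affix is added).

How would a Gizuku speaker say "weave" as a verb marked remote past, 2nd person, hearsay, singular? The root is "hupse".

person = 2nd person: zero marking, form stays hupse.
Attach evidentiality hearsay ho- → hohupse.
tense = remote past: zero marking, form stays hohupse.
Attach number singular kho- → khohohupse.
Apply vowel harmony: khohohupse → khehehupse.
Epenthesis: no change.

khehehupse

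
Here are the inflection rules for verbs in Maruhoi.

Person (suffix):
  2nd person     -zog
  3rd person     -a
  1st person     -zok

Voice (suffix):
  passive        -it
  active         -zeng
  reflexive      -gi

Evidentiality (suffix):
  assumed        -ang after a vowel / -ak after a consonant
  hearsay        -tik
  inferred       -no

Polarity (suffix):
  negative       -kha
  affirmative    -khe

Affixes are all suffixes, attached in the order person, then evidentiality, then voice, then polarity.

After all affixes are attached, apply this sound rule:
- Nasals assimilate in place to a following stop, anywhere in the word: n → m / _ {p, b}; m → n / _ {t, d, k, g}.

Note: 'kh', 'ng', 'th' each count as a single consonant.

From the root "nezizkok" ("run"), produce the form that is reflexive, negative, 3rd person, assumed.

Attach person 3rd person -a → nezizkoka.
Attach evidentiality assumed -ang (after vowel 'a') → nezizkokaang.
Attach voice reflexive -gi → nezizkokaanggi.
Attach polarity negative -kha → nezizkokaanggikha.
Nasal assimilation: no change.

nezizkokaanggikha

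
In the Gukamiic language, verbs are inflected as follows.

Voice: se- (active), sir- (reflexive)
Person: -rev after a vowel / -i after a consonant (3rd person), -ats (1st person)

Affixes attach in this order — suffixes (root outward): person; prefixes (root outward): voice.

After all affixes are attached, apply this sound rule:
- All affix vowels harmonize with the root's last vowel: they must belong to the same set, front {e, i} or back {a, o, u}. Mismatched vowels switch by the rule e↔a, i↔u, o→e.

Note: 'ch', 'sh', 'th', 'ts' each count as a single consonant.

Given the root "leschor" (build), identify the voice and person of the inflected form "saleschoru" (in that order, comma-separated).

Segment: se-leschor-i.
voice: se- → active.
person: -rev/i → 3rd person.

active, 3rd person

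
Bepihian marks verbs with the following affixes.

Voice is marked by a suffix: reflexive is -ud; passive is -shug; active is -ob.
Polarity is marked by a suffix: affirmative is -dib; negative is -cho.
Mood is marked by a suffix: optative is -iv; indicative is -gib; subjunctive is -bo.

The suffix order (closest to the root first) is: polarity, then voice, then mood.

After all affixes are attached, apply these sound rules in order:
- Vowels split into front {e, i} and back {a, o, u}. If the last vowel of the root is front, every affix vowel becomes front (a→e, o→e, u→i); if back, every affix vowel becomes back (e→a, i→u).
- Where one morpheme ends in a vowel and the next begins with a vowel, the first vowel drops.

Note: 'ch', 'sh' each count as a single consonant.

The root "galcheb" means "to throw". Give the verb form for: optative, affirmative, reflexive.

Attach polarity affirmative -dib → galchebdib.
Attach voice reflexive -ud → galchebdibud.
Attach mood optative -iv → galchebdibudiv.
Apply vowel harmony: galchebdibudiv → galchebdibidiv.
Vowel deletion: no change.

galchebdibidiv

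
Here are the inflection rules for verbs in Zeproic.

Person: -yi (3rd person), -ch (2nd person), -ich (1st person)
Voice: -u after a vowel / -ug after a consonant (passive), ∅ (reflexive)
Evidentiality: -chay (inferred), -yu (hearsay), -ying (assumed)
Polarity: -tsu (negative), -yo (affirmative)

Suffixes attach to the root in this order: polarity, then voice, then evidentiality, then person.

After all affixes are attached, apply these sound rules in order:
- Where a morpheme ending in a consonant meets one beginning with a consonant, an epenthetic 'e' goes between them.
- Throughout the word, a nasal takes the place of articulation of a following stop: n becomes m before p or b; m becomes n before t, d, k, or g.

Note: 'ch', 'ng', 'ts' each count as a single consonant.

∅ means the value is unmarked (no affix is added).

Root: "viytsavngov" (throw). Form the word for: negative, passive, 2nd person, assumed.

Attach polarity negative -tsu → viytsavngovtsu.
Attach voice passive -u (after vowel 'u') → viytsavngovtsuu.
Attach evidentiality assumed -ying → viytsavngovtsuuying.
Attach person 2nd person -ch → viytsavngovtsuuyingch.
Apply epenthesis: viytsavngovtsuuyingch → viytsavngovetsuuyingech.
Nasal assimilation: no change.

viytsavngovetsuuyingech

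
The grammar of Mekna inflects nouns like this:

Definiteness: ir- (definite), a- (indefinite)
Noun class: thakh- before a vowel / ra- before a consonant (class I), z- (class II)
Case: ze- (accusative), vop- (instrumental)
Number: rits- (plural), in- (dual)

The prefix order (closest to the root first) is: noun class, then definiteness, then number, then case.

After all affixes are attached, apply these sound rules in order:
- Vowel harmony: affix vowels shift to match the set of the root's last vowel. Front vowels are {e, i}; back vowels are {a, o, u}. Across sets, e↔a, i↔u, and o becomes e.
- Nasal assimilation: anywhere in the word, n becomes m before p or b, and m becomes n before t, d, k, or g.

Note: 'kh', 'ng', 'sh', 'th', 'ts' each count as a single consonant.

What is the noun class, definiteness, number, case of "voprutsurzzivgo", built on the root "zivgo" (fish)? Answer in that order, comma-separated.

Segment: vop-rits-ir-z-zivgo.
noun class: z- → class II.
definiteness: ir- → definite.
number: rits- → plural.
case: vop- → instrumental.

class II, definite, plural, instrumental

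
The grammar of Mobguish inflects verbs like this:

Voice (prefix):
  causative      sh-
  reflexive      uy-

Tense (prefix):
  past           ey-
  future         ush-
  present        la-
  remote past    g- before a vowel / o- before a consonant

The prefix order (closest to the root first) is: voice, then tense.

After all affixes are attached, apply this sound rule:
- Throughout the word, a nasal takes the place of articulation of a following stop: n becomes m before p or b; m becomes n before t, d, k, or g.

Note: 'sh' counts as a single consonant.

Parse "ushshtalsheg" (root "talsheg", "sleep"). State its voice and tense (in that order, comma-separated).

causative, future

Segment: ush-sh-talsheg.
voice: sh- → causative.
tense: ush- → future.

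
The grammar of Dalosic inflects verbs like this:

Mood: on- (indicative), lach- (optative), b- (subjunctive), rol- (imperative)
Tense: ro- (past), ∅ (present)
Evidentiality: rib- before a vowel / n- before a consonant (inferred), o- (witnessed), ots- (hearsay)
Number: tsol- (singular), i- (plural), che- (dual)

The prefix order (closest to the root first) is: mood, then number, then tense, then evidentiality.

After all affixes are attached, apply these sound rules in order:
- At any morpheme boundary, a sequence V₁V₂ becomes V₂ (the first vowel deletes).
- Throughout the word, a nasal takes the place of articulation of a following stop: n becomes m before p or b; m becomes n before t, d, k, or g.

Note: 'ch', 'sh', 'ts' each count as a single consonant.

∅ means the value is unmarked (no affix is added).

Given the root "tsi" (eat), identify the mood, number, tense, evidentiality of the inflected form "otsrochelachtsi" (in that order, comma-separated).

optative, dual, past, hearsay

Segment: ots-ro-che-lach-tsi.
mood: lach- → optative.
number: che- → dual.
tense: ro- → past.
evidentiality: ots- → hearsay.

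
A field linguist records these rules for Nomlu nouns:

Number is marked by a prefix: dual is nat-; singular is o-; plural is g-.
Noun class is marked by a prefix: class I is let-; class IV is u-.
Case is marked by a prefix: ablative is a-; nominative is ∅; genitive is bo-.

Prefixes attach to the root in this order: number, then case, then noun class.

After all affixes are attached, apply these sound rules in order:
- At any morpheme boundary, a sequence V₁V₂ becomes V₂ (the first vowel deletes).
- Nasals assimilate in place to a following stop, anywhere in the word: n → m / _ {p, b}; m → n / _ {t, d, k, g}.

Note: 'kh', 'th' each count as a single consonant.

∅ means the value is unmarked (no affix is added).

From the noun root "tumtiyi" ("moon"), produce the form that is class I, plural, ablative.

letagtuntiyi

Attach number plural g- → gtumtiyi.
Attach case ablative a- → agtumtiyi.
Attach noun class class I let- → letagtumtiyi.
Vowel deletion: no change.
Apply nasal assimilation: letagtumtiyi → letagtuntiyi.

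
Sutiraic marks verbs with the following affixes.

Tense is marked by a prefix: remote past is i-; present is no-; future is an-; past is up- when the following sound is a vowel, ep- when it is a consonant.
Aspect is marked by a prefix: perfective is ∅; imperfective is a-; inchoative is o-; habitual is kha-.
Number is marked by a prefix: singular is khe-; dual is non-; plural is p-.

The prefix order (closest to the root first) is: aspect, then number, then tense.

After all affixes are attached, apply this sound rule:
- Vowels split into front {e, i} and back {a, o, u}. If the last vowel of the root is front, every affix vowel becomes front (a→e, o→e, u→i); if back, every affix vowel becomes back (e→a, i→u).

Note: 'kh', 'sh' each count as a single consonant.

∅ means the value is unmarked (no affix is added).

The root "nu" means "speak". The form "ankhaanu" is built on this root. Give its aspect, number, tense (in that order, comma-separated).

Segment: an-khe-a-nu.
aspect: a- → imperfective.
number: khe- → singular.
tense: an- → future.

imperfective, singular, future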